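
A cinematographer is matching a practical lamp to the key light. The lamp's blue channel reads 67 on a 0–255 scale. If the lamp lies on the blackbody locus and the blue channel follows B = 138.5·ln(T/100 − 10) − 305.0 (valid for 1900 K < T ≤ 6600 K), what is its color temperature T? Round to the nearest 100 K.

2500 K

ln(t − 10) = (67 + 305.0) / 138.5 = 2.6859.
t − 10 = e^2.6859 = 14.672, so t = 24.672.
T = 100·t = 2467 K → 2500 K to the nearest 100 K.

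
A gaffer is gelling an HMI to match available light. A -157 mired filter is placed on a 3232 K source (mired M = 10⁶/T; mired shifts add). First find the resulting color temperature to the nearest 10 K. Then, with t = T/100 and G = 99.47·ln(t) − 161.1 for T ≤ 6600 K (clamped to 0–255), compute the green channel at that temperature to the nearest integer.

M_in = 10⁶/3232 = 309.41; M_out = 309.41 + (-157) = 152.41.
T_out = 10⁶/152.41 = 6561.4 K → 6560 K; t = 65.6.
G = 99.47·ln 65.6 − 161.1 = 99.47·4.1836 − 161.1 = 255.040 → clamped to 255.
Rounded: 255.

255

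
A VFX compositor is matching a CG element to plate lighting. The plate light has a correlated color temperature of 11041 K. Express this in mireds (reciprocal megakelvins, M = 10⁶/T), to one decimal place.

90.6 mireds

M = 10⁶ / 11041 = 90.572 → 90.6 mireds.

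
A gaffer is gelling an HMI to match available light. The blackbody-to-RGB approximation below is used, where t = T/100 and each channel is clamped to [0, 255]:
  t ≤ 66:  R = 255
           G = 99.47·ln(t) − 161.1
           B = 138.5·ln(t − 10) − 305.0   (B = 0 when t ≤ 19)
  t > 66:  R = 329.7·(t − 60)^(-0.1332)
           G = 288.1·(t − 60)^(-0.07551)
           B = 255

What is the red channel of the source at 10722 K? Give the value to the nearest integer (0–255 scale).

197

t = 10722/100 = 107.22; the t > 66 branch applies.
R = 329.7·(107.22 − 60)^(-0.1332) = 329.7·47.22^(-0.1332) = 329.7·0.59842 = 197.299.
Rounded: 197.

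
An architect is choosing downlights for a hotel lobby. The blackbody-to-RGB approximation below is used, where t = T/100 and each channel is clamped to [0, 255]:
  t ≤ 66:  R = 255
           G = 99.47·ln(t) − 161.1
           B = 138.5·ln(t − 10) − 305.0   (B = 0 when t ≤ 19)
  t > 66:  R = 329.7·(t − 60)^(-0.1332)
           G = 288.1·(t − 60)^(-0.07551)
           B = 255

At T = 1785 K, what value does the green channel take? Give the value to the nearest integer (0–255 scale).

t = 1785/100 = 17.85; the t ≤ 66 branch applies.
G = 99.47·ln 17.85 − 161.1 = 99.47·2.8820 − 161.1 = 125.573.
Rounded: 126.

126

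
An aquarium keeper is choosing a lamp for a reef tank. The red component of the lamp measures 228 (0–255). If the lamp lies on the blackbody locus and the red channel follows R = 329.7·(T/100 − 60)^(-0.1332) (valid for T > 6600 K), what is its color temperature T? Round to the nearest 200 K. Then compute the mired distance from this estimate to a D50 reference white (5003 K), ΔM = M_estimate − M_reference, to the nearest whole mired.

-68 mireds

(t − 60)^(-0.1332) = 228/329.7 = 0.69154.
t − 60 = 0.69154^(1/-0.1332) = 0.69154^(-7.508) = 15.943, so t = 75.943.
T = 100·t = 7594 K → 7600 K to the nearest 200 K.
M_estimate = 10⁶/7600 = 131.58; M_reference = 10⁶/5003 = 199.88.
ΔM = 131.58 − 199.88 = -68.30 → -68 mireds.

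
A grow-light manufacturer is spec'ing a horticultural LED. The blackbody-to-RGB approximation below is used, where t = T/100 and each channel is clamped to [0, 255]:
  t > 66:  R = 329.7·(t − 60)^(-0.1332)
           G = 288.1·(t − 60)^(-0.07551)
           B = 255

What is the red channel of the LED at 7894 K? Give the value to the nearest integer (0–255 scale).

t = 7894/100 = 78.94; the t > 66 branch applies.
R = 329.7·(78.94 − 60)^(-0.1332) = 329.7·18.94^(-0.1332) = 329.7·0.67585 = 222.829.
Rounded: 223.

223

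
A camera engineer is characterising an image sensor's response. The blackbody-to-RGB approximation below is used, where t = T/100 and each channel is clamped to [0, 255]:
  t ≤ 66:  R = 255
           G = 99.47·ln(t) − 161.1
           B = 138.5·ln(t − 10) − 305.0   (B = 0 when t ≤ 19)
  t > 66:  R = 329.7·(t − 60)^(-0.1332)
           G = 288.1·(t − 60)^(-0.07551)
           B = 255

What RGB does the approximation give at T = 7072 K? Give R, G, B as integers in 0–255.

R=240, G=241, B=255

t = 7072/100 = 70.72; the t > 66 branch applies.
R = 329.7·(70.72 − 60)^(-0.1332) = 329.7·10.72^(-0.1332) = 329.7·0.72908 = 240.379.
G = 288.1·(70.72 − 60)^(-0.07551) = 288.1·10.72^(-0.07551) = 288.1·0.83601 = 240.854.
B = 255 by definition for t > 66.
Rounded: (240, 241, 255).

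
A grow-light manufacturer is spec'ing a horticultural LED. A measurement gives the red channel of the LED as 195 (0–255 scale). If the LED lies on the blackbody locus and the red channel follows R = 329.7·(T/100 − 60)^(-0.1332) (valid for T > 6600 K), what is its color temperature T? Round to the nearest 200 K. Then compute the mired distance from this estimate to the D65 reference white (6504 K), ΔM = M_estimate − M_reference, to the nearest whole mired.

(t − 60)^(-0.1332) = 195/329.7 = 0.59145.
t − 60 = 0.59145^(1/-0.1332) = 0.59145^(-7.508) = 51.564, so t = 111.564.
T = 100·t = 11156 K → 11200 K to the nearest 200 K.
M_estimate = 10⁶/11200 = 89.29; M_reference = 10⁶/6504 = 153.75.
ΔM = 89.29 − 153.75 = -64.47 → -64 mireds.

-64 mireds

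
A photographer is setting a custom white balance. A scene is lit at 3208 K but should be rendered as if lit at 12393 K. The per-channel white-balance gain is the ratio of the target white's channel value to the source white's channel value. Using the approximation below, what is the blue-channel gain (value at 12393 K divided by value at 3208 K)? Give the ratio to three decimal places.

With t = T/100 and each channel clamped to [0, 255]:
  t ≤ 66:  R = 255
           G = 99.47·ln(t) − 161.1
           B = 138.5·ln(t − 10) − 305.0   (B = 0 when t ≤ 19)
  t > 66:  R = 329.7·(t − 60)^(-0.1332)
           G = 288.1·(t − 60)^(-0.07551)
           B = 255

At 3208 K (t = 32.08):
  B = 138.5·ln(32.08 − 10) − 305.0 = 138.5·ln 22.08 − 305.0 = 138.5·3.0947 − 305.0 = 123.612.
At 12393 K (t = 123.93):
  B = 255 by definition for t > 66.
Gain = 255.000 / 123.612 = 2.0629 → 2.063.

2.063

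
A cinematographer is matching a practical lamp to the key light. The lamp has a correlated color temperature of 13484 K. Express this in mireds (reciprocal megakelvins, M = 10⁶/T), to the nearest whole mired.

74 mireds

M = 10⁶ / 13484 = 74.162 → 74 mireds.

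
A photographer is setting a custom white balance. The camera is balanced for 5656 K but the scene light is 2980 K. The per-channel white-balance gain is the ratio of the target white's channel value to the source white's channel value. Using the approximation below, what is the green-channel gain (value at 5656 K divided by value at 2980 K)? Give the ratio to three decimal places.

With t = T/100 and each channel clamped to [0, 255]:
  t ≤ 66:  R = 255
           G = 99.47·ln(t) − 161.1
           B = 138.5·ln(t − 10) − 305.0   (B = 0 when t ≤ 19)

1.361

At 2980 K (t = 29.8):
  G = 99.47·ln 29.8 − 161.1 = 99.47·3.3945 − 161.1 = 176.552.
At 5656 K (t = 56.56):
  G = 99.47·ln 56.56 − 161.1 = 99.47·4.0353 − 161.1 = 240.291.
Gain = 240.291 / 176.552 = 1.3610 → 1.361.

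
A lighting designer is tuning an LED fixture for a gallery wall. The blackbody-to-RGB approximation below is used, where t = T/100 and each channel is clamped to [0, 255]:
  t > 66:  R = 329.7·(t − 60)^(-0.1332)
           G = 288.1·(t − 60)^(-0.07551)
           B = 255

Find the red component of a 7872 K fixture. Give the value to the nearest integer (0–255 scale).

t = 7872/100 = 78.72; the t > 66 branch applies.
R = 329.7·(78.72 − 60)^(-0.1332) = 329.7·18.72^(-0.1332) = 329.7·0.67691 = 223.176.
Rounded: 223.

223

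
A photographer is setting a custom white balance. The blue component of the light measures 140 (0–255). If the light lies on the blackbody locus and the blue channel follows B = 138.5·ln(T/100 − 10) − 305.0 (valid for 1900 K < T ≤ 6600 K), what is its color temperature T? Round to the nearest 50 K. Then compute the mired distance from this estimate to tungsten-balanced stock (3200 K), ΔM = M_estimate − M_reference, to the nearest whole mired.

ln(t − 10) = (140 + 305.0) / 138.5 = 3.2130.
t − 10 = e^3.2130 = 24.853, so t = 34.853.
T = 100·t = 3485 K → 3500 K to the nearest 50 K.
M_estimate = 10⁶/3500 = 285.71; M_reference = 10⁶/3200 = 312.50.
ΔM = 285.71 − 312.50 = -26.79 → -27 mireds.

-27 mireds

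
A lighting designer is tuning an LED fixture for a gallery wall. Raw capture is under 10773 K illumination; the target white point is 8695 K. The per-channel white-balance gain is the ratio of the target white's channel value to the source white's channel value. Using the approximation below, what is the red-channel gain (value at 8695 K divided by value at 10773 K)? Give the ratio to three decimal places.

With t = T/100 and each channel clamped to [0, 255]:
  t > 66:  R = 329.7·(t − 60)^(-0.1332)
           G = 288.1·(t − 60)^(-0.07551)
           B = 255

1.079

At 10773 K (t = 107.73):
  R = 329.7·(107.73 − 60)^(-0.1332) = 329.7·47.73^(-0.1332) = 329.7·0.59756 = 197.017.
At 8695 K (t = 86.95):
  R = 329.7·(86.95 − 60)^(-0.1332) = 329.7·26.95^(-0.1332) = 329.7·0.64484 = 212.603.
Gain = 212.603 / 197.017 = 1.0791 → 1.079.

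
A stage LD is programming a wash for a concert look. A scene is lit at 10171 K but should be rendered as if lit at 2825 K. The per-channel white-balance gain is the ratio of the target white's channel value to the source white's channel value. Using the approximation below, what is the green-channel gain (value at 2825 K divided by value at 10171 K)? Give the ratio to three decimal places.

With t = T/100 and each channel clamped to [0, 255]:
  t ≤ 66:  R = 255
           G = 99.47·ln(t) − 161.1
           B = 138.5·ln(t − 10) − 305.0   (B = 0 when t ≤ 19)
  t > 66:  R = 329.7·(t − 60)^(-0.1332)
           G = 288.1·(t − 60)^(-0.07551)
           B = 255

0.788

At 10171 K (t = 101.71):
  G = 288.1·(101.71 − 60)^(-0.07551) = 288.1·41.71^(-0.07551) = 288.1·0.75449 = 217.370.
At 2825 K (t = 28.25):
  G = 99.47·ln 28.25 − 161.1 = 99.47·3.3411 − 161.1 = 171.239.
Gain = 171.239 / 217.370 = 0.7878 → 0.788.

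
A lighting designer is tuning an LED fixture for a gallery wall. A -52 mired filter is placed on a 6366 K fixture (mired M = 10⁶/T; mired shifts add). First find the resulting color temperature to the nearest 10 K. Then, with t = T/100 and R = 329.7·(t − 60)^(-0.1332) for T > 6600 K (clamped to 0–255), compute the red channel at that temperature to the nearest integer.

M_in = 10⁶/6366 = 157.08; M_out = 157.08 + (-52) = 105.08.
T_out = 10⁶/105.08 = 9516.2 K → 9520 K; t = 95.2.
R = 329.7·(95.2 − 60)^(-0.1332) = 329.7·35.2^(-0.1332) = 329.7·0.62230 = 205.173.
Rounded: 205.

205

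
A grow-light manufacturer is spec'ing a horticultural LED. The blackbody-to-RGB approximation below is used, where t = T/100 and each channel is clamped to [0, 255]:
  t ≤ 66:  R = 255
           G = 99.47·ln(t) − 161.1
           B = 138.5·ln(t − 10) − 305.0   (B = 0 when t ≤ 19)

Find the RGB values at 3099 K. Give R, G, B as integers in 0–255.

t = 3099/100 = 30.99; the t ≤ 66 branch applies.
R = 255 by definition for t ≤ 66.
G = 99.47·ln 30.99 − 161.1 = 99.47·3.4337 − 161.1 = 180.447.
B = 138.5·ln(30.99 − 10) − 305.0 = 138.5·ln 20.99 − 305.0 = 138.5·3.0440 − 305.0 = 116.600.
Rounded: (255, 180, 117).

R=255, G=180, B=117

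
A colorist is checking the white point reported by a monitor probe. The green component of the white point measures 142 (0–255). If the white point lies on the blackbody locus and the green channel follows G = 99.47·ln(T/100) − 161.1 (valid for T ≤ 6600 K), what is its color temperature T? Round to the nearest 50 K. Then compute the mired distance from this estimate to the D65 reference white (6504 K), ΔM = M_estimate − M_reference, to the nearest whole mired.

ln t = (142 + 161.1) / 99.47 = 3.0471.
t = e^3.0471 = 21.055.
T = 100·t = 2106 K → 2100 K to the nearest 50 K.
M_estimate = 10⁶/2100 = 476.19; M_reference = 10⁶/6504 = 153.75.
ΔM = 476.19 − 153.75 = 322.44 → +322 mireds.

+322 mireds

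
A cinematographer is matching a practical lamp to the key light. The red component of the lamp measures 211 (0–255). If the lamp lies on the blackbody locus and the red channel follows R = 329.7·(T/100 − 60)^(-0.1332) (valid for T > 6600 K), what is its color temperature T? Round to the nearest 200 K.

8800 K

(t − 60)^(-0.1332) = 211/329.7 = 0.63998.
t − 60 = 0.63998^(1/-0.1332) = 0.63998^(-7.508) = 28.525, so t = 88.525.
T = 100·t = 8853 K → 8800 K to the nearest 200 K.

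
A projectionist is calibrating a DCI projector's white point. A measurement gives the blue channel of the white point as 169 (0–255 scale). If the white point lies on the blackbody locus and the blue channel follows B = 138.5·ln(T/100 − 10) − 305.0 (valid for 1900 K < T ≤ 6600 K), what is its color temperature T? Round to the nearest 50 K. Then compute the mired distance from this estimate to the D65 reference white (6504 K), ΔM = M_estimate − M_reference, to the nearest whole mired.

ln(t − 10) = (169 + 305.0) / 138.5 = 3.4224.
t − 10 = e^3.4224 = 30.642, so t = 40.642.
T = 100·t = 4064 K → 4050 K to the nearest 50 K.
M_estimate = 10⁶/4050 = 246.91; M_reference = 10⁶/6504 = 153.75.
ΔM = 246.91 − 153.75 = 93.16 → +93 mireds.

+93 mireds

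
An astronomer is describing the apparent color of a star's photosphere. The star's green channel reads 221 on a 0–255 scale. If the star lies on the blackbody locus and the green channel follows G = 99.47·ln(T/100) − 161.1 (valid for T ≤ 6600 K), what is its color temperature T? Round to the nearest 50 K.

ln t = (221 + 161.1) / 99.47 = 3.8414.
t = e^3.8414 = 46.589.
T = 100·t = 4659 K → 4650 K to the nearest 50 K.

4650 K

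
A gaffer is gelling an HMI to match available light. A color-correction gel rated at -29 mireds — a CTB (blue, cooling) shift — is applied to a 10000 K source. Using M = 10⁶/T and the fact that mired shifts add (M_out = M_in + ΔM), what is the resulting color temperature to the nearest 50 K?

M_in = 10⁶/10000 = 100.00 mireds.
M_out = 100.00 + (-29) = 71.00 mireds.
T_out = 10⁶/71.00 = 14084.5 K → 14100 K.

14100 K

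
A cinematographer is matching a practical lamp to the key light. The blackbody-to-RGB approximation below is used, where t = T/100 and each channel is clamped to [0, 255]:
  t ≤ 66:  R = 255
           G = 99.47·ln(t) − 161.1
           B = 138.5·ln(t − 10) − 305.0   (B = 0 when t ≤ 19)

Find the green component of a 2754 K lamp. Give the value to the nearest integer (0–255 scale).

t = 2754/100 = 27.54; the t ≤ 66 branch applies.
G = 99.47·ln 27.54 − 161.1 = 99.47·3.3156 − 161.1 = 168.707.
Rounded: 169.

169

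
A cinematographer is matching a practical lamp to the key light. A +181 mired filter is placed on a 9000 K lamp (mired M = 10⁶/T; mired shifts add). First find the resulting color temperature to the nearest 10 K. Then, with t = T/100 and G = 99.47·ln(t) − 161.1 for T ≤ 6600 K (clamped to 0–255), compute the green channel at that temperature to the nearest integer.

190

M_in = 10⁶/9000 = 111.11; M_out = 111.11 + (+181) = 292.11.
T_out = 10⁶/292.11 = 3423.4 K → 3420 K; t = 34.2.
G = 99.47·ln 34.2 − 161.1 = 99.47·3.5322 − 161.1 = 190.250.
Rounded: 190.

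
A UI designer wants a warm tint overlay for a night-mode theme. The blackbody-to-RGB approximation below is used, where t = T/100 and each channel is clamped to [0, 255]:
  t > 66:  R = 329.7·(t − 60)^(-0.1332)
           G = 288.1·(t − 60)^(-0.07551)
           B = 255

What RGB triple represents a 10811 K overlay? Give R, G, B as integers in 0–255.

R=197, G=215, B=255

t = 10811/100 = 108.11; the t > 66 branch applies.
R = 329.7·(108.11 − 60)^(-0.1332) = 329.7·48.11^(-0.1332) = 329.7·0.59693 = 196.809.
G = 288.1·(108.11 − 60)^(-0.07551) = 288.1·48.11^(-0.07551) = 288.1·0.74640 = 215.039.
B = 255 by definition for t > 66.
Rounded: (197, 215, 255).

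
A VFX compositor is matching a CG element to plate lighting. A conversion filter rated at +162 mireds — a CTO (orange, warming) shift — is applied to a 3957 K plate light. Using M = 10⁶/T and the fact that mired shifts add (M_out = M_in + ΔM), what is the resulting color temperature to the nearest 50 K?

2400 K

M_in = 10⁶/3957 = 252.72 mireds.
M_out = 252.72 + (+162) = 414.72 mireds.
T_out = 10⁶/414.72 = 2411.3 K → 2400 K.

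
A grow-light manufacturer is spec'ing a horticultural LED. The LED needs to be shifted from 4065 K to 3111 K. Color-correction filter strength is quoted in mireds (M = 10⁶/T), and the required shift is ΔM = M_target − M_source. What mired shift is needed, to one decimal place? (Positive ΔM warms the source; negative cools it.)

+75.4 mireds

M_source = 10⁶/4065 = 246.002; M_target = 10⁶/3111 = 321.440.
ΔM = 321.440 − 246.002 = 75.438 → +75.4 mireds, a warming shift.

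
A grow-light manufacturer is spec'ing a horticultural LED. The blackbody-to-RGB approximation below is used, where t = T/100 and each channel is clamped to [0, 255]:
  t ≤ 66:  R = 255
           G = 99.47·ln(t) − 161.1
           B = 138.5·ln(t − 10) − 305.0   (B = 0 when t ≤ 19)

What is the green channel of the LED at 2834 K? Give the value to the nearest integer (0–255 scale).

172

t = 2834/100 = 28.34; the t ≤ 66 branch applies.
G = 99.47·ln 28.34 − 161.1 = 99.47·3.3443 − 161.1 = 171.555.
Rounded: 172.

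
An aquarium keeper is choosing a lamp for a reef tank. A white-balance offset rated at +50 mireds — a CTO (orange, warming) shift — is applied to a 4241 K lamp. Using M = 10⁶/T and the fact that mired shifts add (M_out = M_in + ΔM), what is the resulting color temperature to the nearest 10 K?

M_in = 10⁶/4241 = 235.79 mireds.
M_out = 235.79 + (+50) = 285.79 mireds.
T_out = 10⁶/285.79 = 3499.0 K → 3500 K.

3500 K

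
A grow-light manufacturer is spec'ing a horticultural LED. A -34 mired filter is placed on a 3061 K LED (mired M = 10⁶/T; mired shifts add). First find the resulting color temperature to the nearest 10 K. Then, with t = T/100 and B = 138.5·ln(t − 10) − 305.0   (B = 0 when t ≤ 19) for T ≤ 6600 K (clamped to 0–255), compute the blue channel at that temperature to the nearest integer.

M_in = 10⁶/3061 = 326.69; M_out = 326.69 + (-34) = 292.69.
T_out = 10⁶/292.69 = 3416.6 K → 3420 K; t = 34.2.
B = 138.5·ln(34.2 − 10) − 305.0 = 138.5·ln 24.2 − 305.0 = 138.5·3.1864 − 305.0 = 136.310.
Rounded: 136.

136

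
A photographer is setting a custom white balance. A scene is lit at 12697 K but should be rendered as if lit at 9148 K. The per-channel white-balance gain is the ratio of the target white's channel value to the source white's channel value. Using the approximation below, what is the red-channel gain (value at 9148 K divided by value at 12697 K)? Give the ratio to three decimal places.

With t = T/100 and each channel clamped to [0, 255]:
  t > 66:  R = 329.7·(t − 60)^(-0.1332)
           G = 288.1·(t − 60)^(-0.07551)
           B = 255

1.106

At 12697 K (t = 126.97):
  R = 329.7·(126.97 − 60)^(-0.1332) = 329.7·66.97^(-0.1332) = 329.7·0.57121 = 188.327.
At 9148 K (t = 91.48):
  R = 329.7·(91.48 − 60)^(-0.1332) = 329.7·31.48^(-0.1332) = 329.7·0.63163 = 208.248.
Gain = 208.248 / 188.327 = 1.1058 → 1.106.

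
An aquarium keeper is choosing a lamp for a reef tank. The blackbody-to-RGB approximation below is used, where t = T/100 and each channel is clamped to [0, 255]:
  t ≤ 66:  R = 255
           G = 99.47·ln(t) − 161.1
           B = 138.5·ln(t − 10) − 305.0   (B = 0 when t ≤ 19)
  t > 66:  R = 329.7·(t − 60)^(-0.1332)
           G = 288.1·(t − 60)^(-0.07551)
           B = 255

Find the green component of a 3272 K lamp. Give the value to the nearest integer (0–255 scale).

186

t = 3272/100 = 32.72; the t ≤ 66 branch applies.
G = 99.47·ln 32.72 − 161.1 = 99.47·3.4880 − 161.1 = 185.850.
Rounded: 186.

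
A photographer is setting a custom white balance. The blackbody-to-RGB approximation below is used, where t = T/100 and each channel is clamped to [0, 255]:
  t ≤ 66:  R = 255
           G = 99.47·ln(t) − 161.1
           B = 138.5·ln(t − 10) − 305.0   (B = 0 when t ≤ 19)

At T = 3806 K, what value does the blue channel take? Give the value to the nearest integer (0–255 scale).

t = 3806/100 = 38.06; the t ≤ 66 branch applies.
B = 138.5·ln(38.06 − 10) − 305.0 = 138.5·ln 28.06 − 305.0 = 138.5·3.3343 − 305.0 = 156.807.
Rounded: 157.

157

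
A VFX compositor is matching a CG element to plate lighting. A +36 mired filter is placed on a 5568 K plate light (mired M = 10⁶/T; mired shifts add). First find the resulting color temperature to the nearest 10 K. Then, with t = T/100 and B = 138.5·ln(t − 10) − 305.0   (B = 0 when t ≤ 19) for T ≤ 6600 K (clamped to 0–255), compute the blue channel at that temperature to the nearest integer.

193

M_in = 10⁶/5568 = 179.60; M_out = 179.60 + (+36) = 215.60.
T_out = 10⁶/215.60 = 4638.3 K → 4640 K; t = 46.4.
B = 138.5·ln(46.4 − 10) − 305.0 = 138.5·ln 36.4 − 305.0 = 138.5·3.5946 − 305.0 = 192.848.
Rounded: 193.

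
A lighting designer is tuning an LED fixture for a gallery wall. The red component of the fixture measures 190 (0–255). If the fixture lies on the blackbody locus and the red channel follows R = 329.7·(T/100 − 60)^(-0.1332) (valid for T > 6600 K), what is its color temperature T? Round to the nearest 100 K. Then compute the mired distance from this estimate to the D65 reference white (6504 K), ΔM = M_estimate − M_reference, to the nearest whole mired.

-72 mireds

(t − 60)^(-0.1332) = 190/329.7 = 0.57628.
t − 60 = 0.57628^(1/-0.1332) = 0.57628^(-7.508) = 62.667, so t = 122.667.
T = 100·t = 12267 K → 12300 K to the nearest 100 K.
M_estimate = 10⁶/12300 = 81.30; M_reference = 10⁶/6504 = 153.75.
ΔM = 81.30 − 153.75 = -72.45 → -72 mireds.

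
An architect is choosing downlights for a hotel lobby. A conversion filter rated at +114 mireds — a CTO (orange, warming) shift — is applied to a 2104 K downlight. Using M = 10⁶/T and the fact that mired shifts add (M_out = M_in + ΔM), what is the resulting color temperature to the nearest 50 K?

1700 K

M_in = 10⁶/2104 = 475.29 mireds.
M_out = 475.29 + (+114) = 589.29 mireds.
T_out = 10⁶/589.29 = 1697.0 K → 1700 K.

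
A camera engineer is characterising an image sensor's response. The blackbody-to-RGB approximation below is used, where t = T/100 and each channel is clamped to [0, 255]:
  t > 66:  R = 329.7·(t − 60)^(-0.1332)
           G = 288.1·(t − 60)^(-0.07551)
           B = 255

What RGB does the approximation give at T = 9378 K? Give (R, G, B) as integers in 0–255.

t = 9378/100 = 93.78; the t > 66 branch applies.
R = 329.7·(93.78 − 60)^(-0.1332) = 329.7·33.78^(-0.1332) = 329.7·0.62572 = 206.301.
G = 288.1·(93.78 − 60)^(-0.07551) = 288.1·33.78^(-0.07551) = 288.1·0.76660 = 220.859.
B = 255 by definition for t > 66.
Rounded: (206, 221, 255).

(206, 221, 255)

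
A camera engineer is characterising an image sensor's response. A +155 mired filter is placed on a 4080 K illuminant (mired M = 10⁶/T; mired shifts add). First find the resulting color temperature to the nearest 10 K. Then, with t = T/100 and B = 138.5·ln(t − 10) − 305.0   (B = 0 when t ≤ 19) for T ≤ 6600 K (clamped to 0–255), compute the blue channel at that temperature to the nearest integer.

70

M_in = 10⁶/4080 = 245.10; M_out = 245.10 + (+155) = 400.10.
T_out = 10⁶/400.10 = 2499.4 K → 2500 K; t = 25.
B = 138.5·ln(25 − 10) − 305.0 = 138.5·ln 15 − 305.0 = 138.5·2.7081 − 305.0 = 70.065.
Rounded: 70.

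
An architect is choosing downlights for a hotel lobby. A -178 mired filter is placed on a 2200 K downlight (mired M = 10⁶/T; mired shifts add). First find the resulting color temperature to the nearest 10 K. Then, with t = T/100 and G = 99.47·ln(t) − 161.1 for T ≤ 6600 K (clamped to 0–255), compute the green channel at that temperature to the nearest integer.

M_in = 10⁶/2200 = 454.55; M_out = 454.55 + (-178) = 276.55.
T_out = 10⁶/276.55 = 3616.0 K → 3620 K; t = 36.2.
G = 99.47·ln 36.2 − 161.1 = 99.47·3.5891 − 161.1 = 195.904.
Rounded: 196.

196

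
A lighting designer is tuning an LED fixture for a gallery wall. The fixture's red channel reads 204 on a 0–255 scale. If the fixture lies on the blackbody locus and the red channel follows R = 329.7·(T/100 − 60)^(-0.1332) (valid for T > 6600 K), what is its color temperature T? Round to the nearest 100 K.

9700 K

(t − 60)^(-0.1332) = 204/329.7 = 0.61874.
t − 60 = 0.61874^(1/-0.1332) = 0.61874^(-7.508) = 36.748, so t = 96.748.
T = 100·t = 9675 K → 9700 K to the nearest 100 K.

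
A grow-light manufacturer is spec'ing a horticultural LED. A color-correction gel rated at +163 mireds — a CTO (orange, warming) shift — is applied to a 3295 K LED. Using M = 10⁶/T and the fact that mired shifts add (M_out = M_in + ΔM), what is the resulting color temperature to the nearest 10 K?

M_in = 10⁶/3295 = 303.49 mireds.
M_out = 303.49 + (+163) = 466.49 mireds.
T_out = 10⁶/466.49 = 2143.7 K → 2140 K.

2140 K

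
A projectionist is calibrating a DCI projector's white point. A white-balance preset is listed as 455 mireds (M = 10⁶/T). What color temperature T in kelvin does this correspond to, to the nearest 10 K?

2200 K

T = 10⁶ / 455 = 2197.80 K → 2200 K.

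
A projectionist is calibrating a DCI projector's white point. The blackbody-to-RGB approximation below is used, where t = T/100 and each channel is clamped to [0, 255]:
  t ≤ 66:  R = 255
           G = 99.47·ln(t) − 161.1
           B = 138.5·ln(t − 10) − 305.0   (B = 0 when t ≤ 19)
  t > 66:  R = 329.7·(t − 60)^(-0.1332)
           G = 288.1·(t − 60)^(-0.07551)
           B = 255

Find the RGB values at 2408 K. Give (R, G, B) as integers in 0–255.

(255, 155, 61)

t = 2408/100 = 24.08; the t ≤ 66 branch applies.
R = 255 by definition for t ≤ 66.
G = 99.47·ln 24.08 − 161.1 = 99.47·3.1814 − 161.1 = 155.352.
B = 138.5·ln(24.08 − 10) − 305.0 = 138.5·ln 14.08 − 305.0 = 138.5·2.6448 − 305.0 = 61.299.
Rounded: (255, 155, 61).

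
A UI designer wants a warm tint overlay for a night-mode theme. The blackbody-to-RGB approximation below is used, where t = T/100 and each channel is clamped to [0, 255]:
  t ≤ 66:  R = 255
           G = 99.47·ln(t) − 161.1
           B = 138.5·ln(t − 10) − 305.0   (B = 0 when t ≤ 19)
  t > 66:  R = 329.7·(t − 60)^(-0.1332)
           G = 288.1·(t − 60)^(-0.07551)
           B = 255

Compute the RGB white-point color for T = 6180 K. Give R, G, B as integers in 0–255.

R=255, G=249, B=242

t = 6180/100 = 61.8; the t ≤ 66 branch applies.
R = 255 by definition for t ≤ 66.
G = 99.47·ln 61.8 − 161.1 = 99.47·4.1239 − 161.1 = 249.105.
B = 138.5·ln(61.8 − 10) − 305.0 = 138.5·ln 51.8 − 305.0 = 138.5·3.9474 − 305.0 = 241.714.
Rounded: (255, 249, 242).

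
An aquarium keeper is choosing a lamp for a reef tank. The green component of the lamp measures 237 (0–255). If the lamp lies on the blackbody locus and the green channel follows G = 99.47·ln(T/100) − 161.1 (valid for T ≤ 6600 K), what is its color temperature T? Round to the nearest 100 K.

ln t = (237 + 161.1) / 99.47 = 4.0022.
t = e^4.0022 = 54.719.
T = 100·t = 5472 K → 5500 K to the nearest 100 K.

5500 K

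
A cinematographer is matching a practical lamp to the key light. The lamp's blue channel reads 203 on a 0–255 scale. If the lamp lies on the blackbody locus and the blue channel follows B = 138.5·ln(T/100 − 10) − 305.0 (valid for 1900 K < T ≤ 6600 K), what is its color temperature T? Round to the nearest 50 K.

4900 K

ln(t − 10) = (203 + 305.0) / 138.5 = 3.6679.
t − 10 = e^3.6679 = 39.168, so t = 49.168.
T = 100·t = 4917 K → 4900 K to the nearest 50 K.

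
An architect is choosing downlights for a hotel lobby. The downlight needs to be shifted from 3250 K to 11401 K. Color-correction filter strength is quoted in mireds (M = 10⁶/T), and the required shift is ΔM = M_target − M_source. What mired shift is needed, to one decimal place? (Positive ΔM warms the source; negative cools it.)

M_source = 10⁶/3250 = 307.692; M_target = 10⁶/11401 = 87.712.
ΔM = 87.712 − 307.692 = -219.981 → -220.0 mireds, a cooling shift.

-220.0 mireds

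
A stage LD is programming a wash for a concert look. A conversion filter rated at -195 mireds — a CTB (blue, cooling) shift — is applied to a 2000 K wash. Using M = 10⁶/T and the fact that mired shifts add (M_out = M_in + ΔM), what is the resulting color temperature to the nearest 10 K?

3280 K

M_in = 10⁶/2000 = 500.00 mireds.
M_out = 500.00 + (-195) = 305.00 mireds.
T_out = 10⁶/305.00 = 3278.7 K → 3280 K.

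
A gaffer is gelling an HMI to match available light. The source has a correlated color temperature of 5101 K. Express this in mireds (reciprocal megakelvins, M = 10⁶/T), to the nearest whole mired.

196 mireds

M = 10⁶ / 5101 = 196.040 → 196 mireds.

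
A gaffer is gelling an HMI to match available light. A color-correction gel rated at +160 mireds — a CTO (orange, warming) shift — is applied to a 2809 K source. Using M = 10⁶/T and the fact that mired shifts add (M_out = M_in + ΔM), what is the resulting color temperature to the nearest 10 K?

1940 K

M_in = 10⁶/2809 = 356.00 mireds.
M_out = 356.00 + (+160) = 516.00 mireds.
T_out = 10⁶/516.00 = 1938.0 K → 1940 K.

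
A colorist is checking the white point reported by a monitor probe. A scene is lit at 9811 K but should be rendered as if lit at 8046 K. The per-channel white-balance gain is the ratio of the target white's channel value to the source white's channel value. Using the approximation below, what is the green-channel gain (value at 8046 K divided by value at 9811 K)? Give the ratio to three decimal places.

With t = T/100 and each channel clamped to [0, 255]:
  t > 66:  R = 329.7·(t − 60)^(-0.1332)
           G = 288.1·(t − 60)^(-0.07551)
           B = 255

1.048

At 9811 K (t = 98.11):
  G = 288.1·(98.11 − 60)^(-0.07551) = 288.1·38.11^(-0.07551) = 288.1·0.75965 = 218.856.
At 8046 K (t = 80.46):
  G = 288.1·(80.46 − 60)^(-0.07551) = 288.1·20.46^(-0.07551) = 288.1·0.79618 = 229.381.
Gain = 229.381 / 218.856 = 1.0481 → 1.048.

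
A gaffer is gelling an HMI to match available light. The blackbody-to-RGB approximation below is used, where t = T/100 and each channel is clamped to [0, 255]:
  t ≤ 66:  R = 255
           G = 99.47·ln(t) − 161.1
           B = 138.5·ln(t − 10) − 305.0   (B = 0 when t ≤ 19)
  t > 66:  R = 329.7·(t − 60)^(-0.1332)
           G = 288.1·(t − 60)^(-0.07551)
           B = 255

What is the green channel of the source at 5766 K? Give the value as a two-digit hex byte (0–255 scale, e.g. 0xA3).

0xF2

t = 5766/100 = 57.66; the t ≤ 66 branch applies.
G = 99.47·ln 57.66 − 161.1 = 99.47·4.0546 − 161.1 = 242.207.
Rounded: 242; in hex, 0xF2.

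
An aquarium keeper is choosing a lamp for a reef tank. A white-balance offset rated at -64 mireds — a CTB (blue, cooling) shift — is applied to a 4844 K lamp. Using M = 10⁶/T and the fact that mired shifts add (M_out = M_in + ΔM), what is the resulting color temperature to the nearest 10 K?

M_in = 10⁶/4844 = 206.44 mireds.
M_out = 206.44 + (-64) = 142.44 mireds.
T_out = 10⁶/142.44 = 7020.5 K → 7020 K.

7020 K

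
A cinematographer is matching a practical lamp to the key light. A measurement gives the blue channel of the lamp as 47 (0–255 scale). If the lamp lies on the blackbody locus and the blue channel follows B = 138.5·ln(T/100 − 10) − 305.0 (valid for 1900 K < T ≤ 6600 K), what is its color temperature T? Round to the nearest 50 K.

ln(t − 10) = (47 + 305.0) / 138.5 = 2.5415.
t − 10 = e^2.5415 = 12.699, so t = 22.699.
T = 100·t = 2270 K → 2250 K to the nearest 50 K.

2250 K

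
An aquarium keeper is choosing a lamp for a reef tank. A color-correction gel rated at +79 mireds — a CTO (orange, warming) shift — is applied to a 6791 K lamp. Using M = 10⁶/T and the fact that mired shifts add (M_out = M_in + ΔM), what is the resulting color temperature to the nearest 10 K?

M_in = 10⁶/6791 = 147.25 mireds.
M_out = 147.25 + (+79) = 226.25 mireds.
T_out = 10⁶/226.25 = 4419.8 K → 4420 K.

4420 K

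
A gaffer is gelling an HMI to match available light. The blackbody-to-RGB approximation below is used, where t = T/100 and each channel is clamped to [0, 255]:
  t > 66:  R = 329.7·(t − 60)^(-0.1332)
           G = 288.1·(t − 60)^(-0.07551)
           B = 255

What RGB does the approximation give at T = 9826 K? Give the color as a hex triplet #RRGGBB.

#CBDBFF

t = 9826/100 = 98.26; the t > 66 branch applies.
R = 329.7·(98.26 − 60)^(-0.1332) = 329.7·38.26^(-0.1332) = 329.7·0.61543 = 202.907.
G = 288.1·(98.26 − 60)^(-0.07551) = 288.1·38.26^(-0.07551) = 288.1·0.75943 = 218.791.
B = 255 by definition for t > 66.
Rounded: (203, 219, 255).
In hex: #CBDBFF.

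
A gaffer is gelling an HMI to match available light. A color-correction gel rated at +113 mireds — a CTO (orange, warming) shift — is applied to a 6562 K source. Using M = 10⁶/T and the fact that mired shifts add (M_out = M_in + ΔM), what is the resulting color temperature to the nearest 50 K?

M_in = 10⁶/6562 = 152.39 mireds.
M_out = 152.39 + (+113) = 265.39 mireds.
T_out = 10⁶/265.39 = 3768.0 K → 3750 K.

3750 K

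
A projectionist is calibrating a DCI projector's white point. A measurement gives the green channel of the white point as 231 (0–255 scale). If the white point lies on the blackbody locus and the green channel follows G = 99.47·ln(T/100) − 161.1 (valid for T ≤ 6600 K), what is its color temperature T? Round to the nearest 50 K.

ln t = (231 + 161.1) / 99.47 = 3.9419.
t = e^3.9419 = 51.516.
T = 100·t = 5152 K → 5150 K to the nearest 50 K.

5150 K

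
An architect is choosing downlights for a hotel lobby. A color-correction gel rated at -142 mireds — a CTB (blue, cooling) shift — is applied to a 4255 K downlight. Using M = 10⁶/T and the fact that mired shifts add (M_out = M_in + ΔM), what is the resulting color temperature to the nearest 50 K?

10750 K

M_in = 10⁶/4255 = 235.02 mireds.
M_out = 235.02 + (-142) = 93.02 mireds.
T_out = 10⁶/93.02 = 10750.7 K → 10750 K.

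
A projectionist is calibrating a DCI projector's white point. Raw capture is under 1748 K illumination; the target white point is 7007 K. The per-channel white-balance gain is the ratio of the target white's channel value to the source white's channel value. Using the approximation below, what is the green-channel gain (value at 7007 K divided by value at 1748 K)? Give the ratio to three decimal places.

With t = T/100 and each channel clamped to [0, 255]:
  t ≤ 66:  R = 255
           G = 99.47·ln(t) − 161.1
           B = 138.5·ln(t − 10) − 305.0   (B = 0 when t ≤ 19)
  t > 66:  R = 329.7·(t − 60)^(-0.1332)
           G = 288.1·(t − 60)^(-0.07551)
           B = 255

At 1748 K (t = 17.48):
  G = 99.47·ln 17.48 − 161.1 = 99.47·2.8611 − 161.1 = 123.489.
At 7007 K (t = 70.07):
  G = 288.1·(70.07 − 60)^(-0.07551) = 288.1·10.07^(-0.07551) = 288.1·0.83997 = 241.994.
Gain = 241.994 / 123.489 = 1.9596 → 1.960.

1.960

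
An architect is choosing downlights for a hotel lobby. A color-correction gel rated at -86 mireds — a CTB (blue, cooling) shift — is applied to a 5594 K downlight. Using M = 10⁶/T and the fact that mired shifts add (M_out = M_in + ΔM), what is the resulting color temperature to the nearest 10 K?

M_in = 10⁶/5594 = 178.76 mireds.
M_out = 178.76 + (-86) = 92.76 mireds.
T_out = 10⁶/92.76 = 10780.2 K → 10780 K.

10780 K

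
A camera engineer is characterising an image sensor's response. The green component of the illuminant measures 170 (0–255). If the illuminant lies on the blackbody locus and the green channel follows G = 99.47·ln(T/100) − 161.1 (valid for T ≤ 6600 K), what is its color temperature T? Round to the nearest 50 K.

2800 K

ln t = (170 + 161.1) / 99.47 = 3.3286.
t = e^3.3286 = 27.900.
T = 100·t = 2790 K → 2800 K to the nearest 50 K.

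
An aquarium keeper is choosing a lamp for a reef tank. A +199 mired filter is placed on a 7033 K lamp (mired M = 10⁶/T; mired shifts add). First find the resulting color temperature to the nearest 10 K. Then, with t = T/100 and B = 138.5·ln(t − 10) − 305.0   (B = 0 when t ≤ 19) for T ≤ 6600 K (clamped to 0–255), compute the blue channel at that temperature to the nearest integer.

M_in = 10⁶/7033 = 142.19; M_out = 142.19 + (+199) = 341.19.
T_out = 10⁶/341.19 = 2930.9 K → 2930 K; t = 29.3.
B = 138.5·ln(29.3 − 10) − 305.0 = 138.5·ln 19.3 − 305.0 = 138.5·2.9601 − 305.0 = 104.975.
Rounded: 105.

105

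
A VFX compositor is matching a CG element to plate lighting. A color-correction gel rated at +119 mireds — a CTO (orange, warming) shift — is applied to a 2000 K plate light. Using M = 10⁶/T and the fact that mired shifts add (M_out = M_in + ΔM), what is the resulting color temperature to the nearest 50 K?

1600 K

M_in = 10⁶/2000 = 500.00 mireds.
M_out = 500.00 + (+119) = 619.00 mireds.
T_out = 10⁶/619.00 = 1615.5 K → 1600 K.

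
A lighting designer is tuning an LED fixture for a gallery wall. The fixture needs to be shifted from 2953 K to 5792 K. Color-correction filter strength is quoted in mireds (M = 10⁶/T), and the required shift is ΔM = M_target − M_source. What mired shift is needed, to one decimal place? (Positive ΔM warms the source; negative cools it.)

M_source = 10⁶/2953 = 338.639; M_target = 10⁶/5792 = 172.652.
ΔM = 172.652 − 338.639 = -165.987 → -166.0 mireds, a cooling shift.

-166.0 mireds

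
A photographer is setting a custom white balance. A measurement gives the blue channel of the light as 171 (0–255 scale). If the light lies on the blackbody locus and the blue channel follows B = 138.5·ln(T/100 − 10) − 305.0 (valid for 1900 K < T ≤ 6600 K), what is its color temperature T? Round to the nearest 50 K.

ln(t − 10) = (171 + 305.0) / 138.5 = 3.4368.
t − 10 = e^3.4368 = 31.088, so t = 41.088.
T = 100·t = 4109 K → 4100 K to the nearest 50 K.

4100 K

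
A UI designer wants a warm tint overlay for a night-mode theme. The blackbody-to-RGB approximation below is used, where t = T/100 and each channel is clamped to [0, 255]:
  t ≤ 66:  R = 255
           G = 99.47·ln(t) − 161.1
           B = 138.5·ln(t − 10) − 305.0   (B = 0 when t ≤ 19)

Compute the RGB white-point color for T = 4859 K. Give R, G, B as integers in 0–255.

R=255, G=225, B=201

t = 4859/100 = 48.59; the t ≤ 66 branch applies.
R = 255 by definition for t ≤ 66.
G = 99.47·ln 48.59 − 161.1 = 99.47·3.8834 − 161.1 = 225.184.
B = 138.5·ln(48.59 − 10) − 305.0 = 138.5·ln 38.59 − 305.0 = 138.5·3.6530 − 305.0 = 200.940.
Rounded: (255, 225, 201).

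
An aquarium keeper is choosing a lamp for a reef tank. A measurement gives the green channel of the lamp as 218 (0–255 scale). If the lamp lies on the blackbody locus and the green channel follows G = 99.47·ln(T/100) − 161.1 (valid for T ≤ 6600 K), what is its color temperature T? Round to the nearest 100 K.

ln t = (218 + 161.1) / 99.47 = 3.8112.
t = e^3.8112 = 45.205.
T = 100·t = 4520 K → 4500 K to the nearest 100 K.

4500 K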